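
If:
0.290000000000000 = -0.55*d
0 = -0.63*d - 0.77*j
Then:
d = -0.53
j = 0.43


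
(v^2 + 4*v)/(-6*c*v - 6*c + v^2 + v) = v*(v + 4)/(-6*c*v - 6*c + v^2 + v)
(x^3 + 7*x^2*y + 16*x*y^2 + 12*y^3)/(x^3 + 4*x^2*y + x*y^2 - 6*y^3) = (x + 2*y)/(x - y)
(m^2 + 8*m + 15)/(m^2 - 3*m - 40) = (m + 3)/(m - 8)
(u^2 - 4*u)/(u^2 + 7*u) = (u - 4)/(u + 7)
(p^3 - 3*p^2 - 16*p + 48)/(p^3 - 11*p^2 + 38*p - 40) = (p^2 + p - 12)/(p^2 - 7*p + 10)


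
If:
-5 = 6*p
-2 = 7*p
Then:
No Solution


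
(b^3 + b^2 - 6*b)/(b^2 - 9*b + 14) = b*(b + 3)/(b - 7)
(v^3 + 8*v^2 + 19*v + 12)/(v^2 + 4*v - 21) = (v^3 + 8*v^2 + 19*v + 12)/(v^2 + 4*v - 21)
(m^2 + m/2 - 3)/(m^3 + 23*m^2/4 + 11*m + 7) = 2*(2*m - 3)/(4*m^2 + 15*m + 14)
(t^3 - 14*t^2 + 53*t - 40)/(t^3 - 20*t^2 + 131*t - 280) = (t - 1)/(t - 7)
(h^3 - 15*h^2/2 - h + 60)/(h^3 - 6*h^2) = 1 - 3/(2*h) - 10/h^2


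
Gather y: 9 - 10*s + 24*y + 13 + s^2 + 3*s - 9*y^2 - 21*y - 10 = s^2 - 7*s - 9*y^2 + 3*y + 12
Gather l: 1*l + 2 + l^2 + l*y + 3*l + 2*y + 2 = l^2 + l*(y + 4) + 2*y + 4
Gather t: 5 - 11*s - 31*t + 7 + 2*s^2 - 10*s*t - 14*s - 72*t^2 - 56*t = 2*s^2 - 25*s - 72*t^2 + t*(-10*s - 87) + 12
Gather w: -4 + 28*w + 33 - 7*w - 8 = 21*w + 21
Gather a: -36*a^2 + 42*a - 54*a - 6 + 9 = -36*a^2 - 12*a + 3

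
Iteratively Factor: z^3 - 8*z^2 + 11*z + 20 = (z - 5)*(z^2 - 3*z - 4) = (z - 5)*(z - 4)*(z + 1)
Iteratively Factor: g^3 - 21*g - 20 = (g - 5)*(g^2 + 5*g + 4) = (g - 5)*(g + 4)*(g + 1)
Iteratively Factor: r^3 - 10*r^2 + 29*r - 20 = (r - 5)*(r^2 - 5*r + 4) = (r - 5)*(r - 4)*(r - 1)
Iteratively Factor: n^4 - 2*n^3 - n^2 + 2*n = (n - 2)*(n^3 - n) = n*(n - 2)*(n^2 - 1) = n*(n - 2)*(n - 1)*(n + 1)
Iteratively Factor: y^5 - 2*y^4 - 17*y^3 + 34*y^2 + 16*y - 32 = (y - 4)*(y^4 + 2*y^3 - 9*y^2 - 2*y + 8) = (y - 4)*(y - 2)*(y^3 + 4*y^2 - y - 4) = (y - 4)*(y - 2)*(y - 1)*(y^2 + 5*y + 4) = (y - 4)*(y - 2)*(y - 1)*(y + 1)*(y + 4)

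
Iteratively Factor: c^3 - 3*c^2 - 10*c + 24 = (c - 4)*(c^2 + c - 6) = (c - 4)*(c - 2)*(c + 3)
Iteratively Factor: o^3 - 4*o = (o - 2)*(o^2 + 2*o) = (o - 2)*(o + 2)*(o)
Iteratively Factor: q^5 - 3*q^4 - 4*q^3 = (q)*(q^4 - 3*q^3 - 4*q^2) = q^2*(q^3 - 3*q^2 - 4*q) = q^2*(q + 1)*(q^2 - 4*q) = q^3*(q + 1)*(q - 4)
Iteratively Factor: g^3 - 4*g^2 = (g)*(g^2 - 4*g) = g^2*(g - 4)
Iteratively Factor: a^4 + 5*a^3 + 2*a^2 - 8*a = (a + 2)*(a^3 + 3*a^2 - 4*a) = (a + 2)*(a + 4)*(a^2 - a) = a*(a + 2)*(a + 4)*(a - 1)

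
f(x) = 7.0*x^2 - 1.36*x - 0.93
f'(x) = 14.0*x - 1.36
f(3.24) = 68.15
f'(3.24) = 44.00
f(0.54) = 0.38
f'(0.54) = 6.20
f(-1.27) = 12.09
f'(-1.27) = -19.14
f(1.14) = 6.62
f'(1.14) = 14.60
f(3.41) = 75.83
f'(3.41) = 46.38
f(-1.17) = 10.24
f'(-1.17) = -17.74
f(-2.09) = 32.49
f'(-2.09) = -30.62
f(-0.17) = -0.50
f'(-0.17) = -3.74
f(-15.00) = 1594.47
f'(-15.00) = -211.36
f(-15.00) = 1594.47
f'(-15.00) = -211.36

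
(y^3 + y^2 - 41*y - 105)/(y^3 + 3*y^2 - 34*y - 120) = (y^2 - 4*y - 21)/(y^2 - 2*y - 24)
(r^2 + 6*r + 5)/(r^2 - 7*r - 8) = (r + 5)/(r - 8)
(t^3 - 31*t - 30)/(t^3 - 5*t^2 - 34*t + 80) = (t^2 - 5*t - 6)/(t^2 - 10*t + 16)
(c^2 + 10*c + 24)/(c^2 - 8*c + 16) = (c^2 + 10*c + 24)/(c^2 - 8*c + 16)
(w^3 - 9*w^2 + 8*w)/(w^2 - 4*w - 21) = w*(-w^2 + 9*w - 8)/(-w^2 + 4*w + 21)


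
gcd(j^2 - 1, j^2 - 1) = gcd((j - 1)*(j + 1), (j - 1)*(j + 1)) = j^2 - 1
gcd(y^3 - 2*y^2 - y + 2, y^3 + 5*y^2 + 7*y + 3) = y + 1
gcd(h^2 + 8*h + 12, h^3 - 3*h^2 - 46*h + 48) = h + 6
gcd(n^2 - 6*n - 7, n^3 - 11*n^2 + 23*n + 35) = n^2 - 6*n - 7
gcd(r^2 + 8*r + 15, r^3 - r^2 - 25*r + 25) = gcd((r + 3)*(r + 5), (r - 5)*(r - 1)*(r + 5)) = r + 5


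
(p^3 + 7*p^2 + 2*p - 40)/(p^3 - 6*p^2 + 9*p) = (p^3 + 7*p^2 + 2*p - 40)/(p*(p^2 - 6*p + 9))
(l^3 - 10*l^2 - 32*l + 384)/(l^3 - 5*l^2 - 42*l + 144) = (l - 8)/(l - 3)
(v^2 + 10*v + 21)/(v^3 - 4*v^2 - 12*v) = (v^2 + 10*v + 21)/(v*(v^2 - 4*v - 12))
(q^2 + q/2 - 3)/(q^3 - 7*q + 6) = (q^2 + q/2 - 3)/(q^3 - 7*q + 6)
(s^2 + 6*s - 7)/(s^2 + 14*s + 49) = (s - 1)/(s + 7)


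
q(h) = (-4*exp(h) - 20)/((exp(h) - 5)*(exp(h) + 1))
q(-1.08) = 3.42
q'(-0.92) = -0.42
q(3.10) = -0.27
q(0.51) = 3.00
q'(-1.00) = -0.41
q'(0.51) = 0.37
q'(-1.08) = -0.40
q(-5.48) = 3.99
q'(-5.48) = -0.01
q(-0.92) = 3.36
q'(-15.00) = 0.00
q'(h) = -(-4*exp(h) - 20)*exp(h)/((exp(h) - 5)*(exp(h) + 1)^2) - (-4*exp(h) - 20)*exp(h)/((exp(h) - 5)^2*(exp(h) + 1)) - 4*exp(h)/((exp(h) - 5)*(exp(h) + 1)) = 4*(exp(2*h) + 10*exp(h) - 15)*exp(h)/(exp(4*h) - 8*exp(3*h) + 6*exp(2*h) + 40*exp(h) + 25)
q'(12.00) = 0.00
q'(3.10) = 0.39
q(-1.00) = 3.39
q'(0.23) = -0.06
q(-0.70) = 3.26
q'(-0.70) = -0.43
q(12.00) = 0.00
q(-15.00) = 4.00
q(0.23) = 2.96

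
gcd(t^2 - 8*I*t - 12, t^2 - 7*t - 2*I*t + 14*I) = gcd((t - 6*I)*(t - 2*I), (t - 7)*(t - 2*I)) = t - 2*I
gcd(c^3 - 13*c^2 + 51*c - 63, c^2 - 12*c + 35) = c - 7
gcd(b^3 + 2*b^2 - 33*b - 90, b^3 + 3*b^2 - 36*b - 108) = b^2 - 3*b - 18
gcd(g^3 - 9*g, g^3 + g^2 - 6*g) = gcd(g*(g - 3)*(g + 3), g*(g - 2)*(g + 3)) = g^2 + 3*g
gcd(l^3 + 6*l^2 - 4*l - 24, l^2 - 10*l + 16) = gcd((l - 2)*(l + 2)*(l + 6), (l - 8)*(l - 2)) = l - 2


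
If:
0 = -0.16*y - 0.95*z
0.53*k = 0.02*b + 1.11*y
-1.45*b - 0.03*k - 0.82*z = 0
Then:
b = -0.307997984657392*z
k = -12.4467640748927*z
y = -5.9375*z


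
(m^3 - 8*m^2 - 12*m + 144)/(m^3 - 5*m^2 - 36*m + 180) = (m^2 - 2*m - 24)/(m^2 + m - 30)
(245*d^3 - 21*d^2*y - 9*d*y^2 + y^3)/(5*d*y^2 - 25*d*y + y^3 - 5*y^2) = (49*d^2 - 14*d*y + y^2)/(y*(y - 5))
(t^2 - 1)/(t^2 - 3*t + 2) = (t + 1)/(t - 2)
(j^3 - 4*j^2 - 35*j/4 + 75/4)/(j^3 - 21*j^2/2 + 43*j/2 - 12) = (2*j^2 - 5*j - 25)/(2*(j^2 - 9*j + 8))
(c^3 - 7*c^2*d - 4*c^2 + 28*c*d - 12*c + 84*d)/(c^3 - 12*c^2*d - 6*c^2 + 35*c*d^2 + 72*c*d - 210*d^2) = (c + 2)/(c - 5*d)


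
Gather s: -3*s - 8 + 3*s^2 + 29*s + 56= 3*s^2 + 26*s + 48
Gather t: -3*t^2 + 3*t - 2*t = -3*t^2 + t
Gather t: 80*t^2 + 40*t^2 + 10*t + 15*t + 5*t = 120*t^2 + 30*t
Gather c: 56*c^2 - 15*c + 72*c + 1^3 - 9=56*c^2 + 57*c - 8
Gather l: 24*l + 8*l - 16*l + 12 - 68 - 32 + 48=16*l - 40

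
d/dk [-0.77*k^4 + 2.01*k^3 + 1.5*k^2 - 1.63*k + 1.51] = -3.08*k^3 + 6.03*k^2 + 3.0*k - 1.63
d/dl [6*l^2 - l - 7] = 12*l - 1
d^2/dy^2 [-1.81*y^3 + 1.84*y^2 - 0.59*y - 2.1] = 3.68 - 10.86*y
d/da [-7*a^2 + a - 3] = 1 - 14*a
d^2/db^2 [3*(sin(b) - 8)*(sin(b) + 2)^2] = -27*sin(b)^3 + 48*sin(b)^2 + 102*sin(b) - 24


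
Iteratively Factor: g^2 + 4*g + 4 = (g + 2)*(g + 2)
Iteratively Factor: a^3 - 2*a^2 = (a)*(a^2 - 2*a) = a*(a - 2)*(a)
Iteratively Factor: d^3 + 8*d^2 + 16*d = (d + 4)*(d^2 + 4*d) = (d + 4)^2*(d)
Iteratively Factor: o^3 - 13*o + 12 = (o + 4)*(o^2 - 4*o + 3) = (o - 1)*(o + 4)*(o - 3)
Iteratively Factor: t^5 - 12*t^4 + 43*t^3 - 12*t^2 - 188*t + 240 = (t - 2)*(t^4 - 10*t^3 + 23*t^2 + 34*t - 120) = (t - 4)*(t - 2)*(t^3 - 6*t^2 - t + 30) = (t - 4)*(t - 2)*(t + 2)*(t^2 - 8*t + 15) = (t - 4)*(t - 3)*(t - 2)*(t + 2)*(t - 5)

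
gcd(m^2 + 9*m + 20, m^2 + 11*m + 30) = m + 5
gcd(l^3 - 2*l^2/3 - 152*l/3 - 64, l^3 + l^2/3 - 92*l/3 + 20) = l + 6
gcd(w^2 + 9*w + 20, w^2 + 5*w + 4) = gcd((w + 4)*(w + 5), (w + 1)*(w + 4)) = w + 4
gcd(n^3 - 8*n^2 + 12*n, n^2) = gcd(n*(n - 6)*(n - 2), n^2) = n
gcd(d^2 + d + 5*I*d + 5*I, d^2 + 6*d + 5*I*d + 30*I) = d + 5*I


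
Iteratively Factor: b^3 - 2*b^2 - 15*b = (b + 3)*(b^2 - 5*b) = b*(b + 3)*(b - 5)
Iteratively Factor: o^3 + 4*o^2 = (o)*(o^2 + 4*o) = o^2*(o + 4)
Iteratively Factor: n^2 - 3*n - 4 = (n + 1)*(n - 4)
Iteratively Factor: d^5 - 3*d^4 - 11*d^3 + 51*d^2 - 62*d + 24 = (d - 1)*(d^4 - 2*d^3 - 13*d^2 + 38*d - 24) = (d - 2)*(d - 1)*(d^3 - 13*d + 12) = (d - 3)*(d - 2)*(d - 1)*(d^2 + 3*d - 4) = (d - 3)*(d - 2)*(d - 1)^2*(d + 4)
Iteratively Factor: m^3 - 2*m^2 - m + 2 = (m - 2)*(m^2 - 1) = (m - 2)*(m - 1)*(m + 1)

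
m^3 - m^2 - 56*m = m*(m - 8)*(m + 7)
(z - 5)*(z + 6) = z^2 + z - 30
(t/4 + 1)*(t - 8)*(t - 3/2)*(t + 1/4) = t^4/4 - 21*t^3/16 - 219*t^2/32 + 83*t/8 + 3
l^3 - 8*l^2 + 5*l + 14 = (l - 7)*(l - 2)*(l + 1)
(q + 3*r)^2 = q^2 + 6*q*r + 9*r^2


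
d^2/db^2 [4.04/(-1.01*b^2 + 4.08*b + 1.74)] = (-8.242408*b^2 + 33.296064*b + 4.04*(2.02*b - 4.08)*(4.04*b - 8.16) + 14.199792)/(-1.01*b^2 + 4.08*b + 1.74)^3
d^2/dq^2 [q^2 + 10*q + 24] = 2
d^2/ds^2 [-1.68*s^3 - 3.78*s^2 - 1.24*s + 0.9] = -10.08*s - 7.56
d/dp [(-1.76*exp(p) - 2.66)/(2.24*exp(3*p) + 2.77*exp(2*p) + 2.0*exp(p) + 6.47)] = (7.8848*exp(3*p) + 22.7504*exp(2*p) + 14.7364*exp(p) - 6.0672)*exp(p)/(5.0176*exp(6*p) + 12.4096*exp(5*p) + 16.6329*exp(4*p) + 40.0656*exp(3*p) + 39.8438*exp(2*p) + 25.88*exp(p) + 41.8609)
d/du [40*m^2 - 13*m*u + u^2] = -13*m + 2*u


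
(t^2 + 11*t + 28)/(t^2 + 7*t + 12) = (t + 7)/(t + 3)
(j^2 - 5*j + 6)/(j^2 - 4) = (j - 3)/(j + 2)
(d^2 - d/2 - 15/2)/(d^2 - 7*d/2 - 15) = (d - 3)/(d - 6)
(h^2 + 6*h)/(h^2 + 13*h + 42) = h/(h + 7)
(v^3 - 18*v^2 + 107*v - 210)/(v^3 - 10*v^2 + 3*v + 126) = (v - 5)/(v + 3)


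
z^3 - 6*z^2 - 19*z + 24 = (z - 8)*(z - 1)*(z + 3)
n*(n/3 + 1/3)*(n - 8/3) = n^3/3 - 5*n^2/9 - 8*n/9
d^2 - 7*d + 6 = (d - 6)*(d - 1)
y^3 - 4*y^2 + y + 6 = (y - 3)*(y - 2)*(y + 1)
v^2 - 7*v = v*(v - 7)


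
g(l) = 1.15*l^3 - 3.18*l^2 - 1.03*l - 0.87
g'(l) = 3.45*l^2 - 6.36*l - 1.03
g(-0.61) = -1.69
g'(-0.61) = 4.13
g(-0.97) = -3.91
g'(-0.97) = 8.39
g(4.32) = 28.05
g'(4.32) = 35.88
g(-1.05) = -4.63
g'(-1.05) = 9.45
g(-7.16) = -578.64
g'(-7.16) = 221.37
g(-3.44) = -81.77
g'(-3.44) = 61.67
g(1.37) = -5.29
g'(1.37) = -3.27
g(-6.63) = -468.97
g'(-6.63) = 192.79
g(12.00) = 1516.05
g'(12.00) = 419.45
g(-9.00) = -1087.53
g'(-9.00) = 335.66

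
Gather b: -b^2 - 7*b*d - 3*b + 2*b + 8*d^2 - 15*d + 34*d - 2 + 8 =-b^2 + b*(-7*d - 1) + 8*d^2 + 19*d + 6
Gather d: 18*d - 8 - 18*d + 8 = 0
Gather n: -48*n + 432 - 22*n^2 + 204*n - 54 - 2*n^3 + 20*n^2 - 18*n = -2*n^3 - 2*n^2 + 138*n + 378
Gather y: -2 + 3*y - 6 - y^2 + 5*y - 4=-y^2 + 8*y - 12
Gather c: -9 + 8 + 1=0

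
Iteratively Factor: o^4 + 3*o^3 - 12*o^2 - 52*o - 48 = (o + 3)*(o^3 - 12*o - 16) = (o + 2)*(o + 3)*(o^2 - 2*o - 8) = (o + 2)^2*(o + 3)*(o - 4)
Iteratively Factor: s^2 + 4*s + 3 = (s + 1)*(s + 3)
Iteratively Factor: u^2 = (u)*(u)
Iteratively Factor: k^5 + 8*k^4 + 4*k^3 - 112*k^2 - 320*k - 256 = (k + 2)*(k^4 + 6*k^3 - 8*k^2 - 96*k - 128) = (k + 2)*(k + 4)*(k^3 + 2*k^2 - 16*k - 32) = (k + 2)^2*(k + 4)*(k^2 - 16) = (k - 4)*(k + 2)^2*(k + 4)*(k + 4)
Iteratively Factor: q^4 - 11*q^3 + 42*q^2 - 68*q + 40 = (q - 5)*(q^3 - 6*q^2 + 12*q - 8) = (q - 5)*(q - 2)*(q^2 - 4*q + 4) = (q - 5)*(q - 2)^2*(q - 2)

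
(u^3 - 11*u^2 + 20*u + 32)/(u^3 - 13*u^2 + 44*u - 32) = (u + 1)/(u - 1)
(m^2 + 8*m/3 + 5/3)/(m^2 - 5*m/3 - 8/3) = (3*m + 5)/(3*m - 8)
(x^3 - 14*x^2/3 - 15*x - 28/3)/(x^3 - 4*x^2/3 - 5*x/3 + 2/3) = (3*x^2 - 17*x - 28)/(3*x^2 - 7*x + 2)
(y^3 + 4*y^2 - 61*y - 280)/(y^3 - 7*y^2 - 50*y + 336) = (y + 5)/(y - 6)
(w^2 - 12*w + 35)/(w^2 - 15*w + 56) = (w - 5)/(w - 8)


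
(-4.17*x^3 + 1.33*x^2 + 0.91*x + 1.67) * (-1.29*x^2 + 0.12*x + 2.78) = 5.3793*x^5 - 2.2161*x^4 - 12.6069*x^3 + 1.6523*x^2 + 2.7302*x + 4.6426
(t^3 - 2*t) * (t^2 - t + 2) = t^5 - t^4 + 2*t^2 - 4*t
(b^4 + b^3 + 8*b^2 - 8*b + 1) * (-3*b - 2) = -3*b^5 - 5*b^4 - 26*b^3 + 8*b^2 + 13*b - 2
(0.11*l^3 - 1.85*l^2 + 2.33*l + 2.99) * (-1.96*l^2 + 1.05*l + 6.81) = -0.2156*l^5 + 3.7415*l^4 - 5.7602*l^3 - 16.0124*l^2 + 19.0068*l + 20.3619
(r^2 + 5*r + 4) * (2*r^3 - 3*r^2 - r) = 2*r^5 + 7*r^4 - 8*r^3 - 17*r^2 - 4*r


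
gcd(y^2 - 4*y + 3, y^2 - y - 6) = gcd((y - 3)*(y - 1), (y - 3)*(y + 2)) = y - 3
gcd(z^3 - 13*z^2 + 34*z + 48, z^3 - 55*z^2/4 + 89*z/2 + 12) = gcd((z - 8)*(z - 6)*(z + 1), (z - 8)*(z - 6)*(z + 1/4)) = z^2 - 14*z + 48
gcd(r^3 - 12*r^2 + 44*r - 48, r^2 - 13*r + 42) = r - 6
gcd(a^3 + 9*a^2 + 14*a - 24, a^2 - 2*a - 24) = a + 4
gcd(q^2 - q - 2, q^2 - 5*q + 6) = q - 2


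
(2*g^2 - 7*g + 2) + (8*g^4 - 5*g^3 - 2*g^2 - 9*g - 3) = 8*g^4 - 5*g^3 - 16*g - 1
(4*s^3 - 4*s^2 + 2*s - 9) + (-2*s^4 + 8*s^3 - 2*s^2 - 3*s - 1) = -2*s^4 + 12*s^3 - 6*s^2 - s - 10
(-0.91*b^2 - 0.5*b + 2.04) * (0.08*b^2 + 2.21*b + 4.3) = -0.0728*b^4 - 2.0511*b^3 - 4.8548*b^2 + 2.3584*b + 8.772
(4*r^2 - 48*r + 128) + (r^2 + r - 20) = 5*r^2 - 47*r + 108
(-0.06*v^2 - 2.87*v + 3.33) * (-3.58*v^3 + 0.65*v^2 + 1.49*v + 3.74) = 0.2148*v^5 + 10.2356*v^4 - 13.8763*v^3 - 2.3362*v^2 - 5.7721*v + 12.4542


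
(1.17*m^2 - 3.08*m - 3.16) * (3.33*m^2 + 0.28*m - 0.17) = 3.8961*m^4 - 9.9288*m^3 - 11.5841*m^2 - 0.3612*m + 0.5372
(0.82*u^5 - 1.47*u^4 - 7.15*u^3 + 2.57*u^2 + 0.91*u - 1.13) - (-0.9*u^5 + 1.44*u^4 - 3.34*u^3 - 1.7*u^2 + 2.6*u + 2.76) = 1.72*u^5 - 2.91*u^4 - 3.81*u^3 + 4.27*u^2 - 1.69*u - 3.89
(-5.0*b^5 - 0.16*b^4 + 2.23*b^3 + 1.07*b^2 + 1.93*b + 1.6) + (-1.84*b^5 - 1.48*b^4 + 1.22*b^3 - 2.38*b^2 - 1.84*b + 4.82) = -6.84*b^5 - 1.64*b^4 + 3.45*b^3 - 1.31*b^2 + 0.0899999999999999*b + 6.42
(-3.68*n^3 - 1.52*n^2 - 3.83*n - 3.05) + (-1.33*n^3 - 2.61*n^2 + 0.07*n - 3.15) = -5.01*n^3 - 4.13*n^2 - 3.76*n - 6.2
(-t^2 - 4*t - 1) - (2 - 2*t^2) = t^2 - 4*t - 3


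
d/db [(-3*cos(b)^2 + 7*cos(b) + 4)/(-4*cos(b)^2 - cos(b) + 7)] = (-31*cos(b)^2 + 10*cos(b) - 53)*sin(b)/(-4*sin(b)^2 + cos(b) - 3)^2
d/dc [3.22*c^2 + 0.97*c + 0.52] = 6.44*c + 0.97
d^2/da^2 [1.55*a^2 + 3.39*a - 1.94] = 3.10000000000000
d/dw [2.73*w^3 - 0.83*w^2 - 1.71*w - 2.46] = 8.19*w^2 - 1.66*w - 1.71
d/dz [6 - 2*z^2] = -4*z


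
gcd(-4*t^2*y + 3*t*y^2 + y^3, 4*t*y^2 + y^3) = 4*t*y + y^2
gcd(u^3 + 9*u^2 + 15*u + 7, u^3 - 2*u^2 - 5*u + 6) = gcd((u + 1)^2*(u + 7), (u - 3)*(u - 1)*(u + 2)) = 1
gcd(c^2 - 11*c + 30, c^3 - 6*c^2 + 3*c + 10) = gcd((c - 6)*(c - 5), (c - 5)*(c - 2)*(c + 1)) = c - 5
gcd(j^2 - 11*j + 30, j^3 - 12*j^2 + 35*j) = j - 5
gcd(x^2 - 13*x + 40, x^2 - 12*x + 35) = x - 5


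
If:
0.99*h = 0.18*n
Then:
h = 0.181818181818182*n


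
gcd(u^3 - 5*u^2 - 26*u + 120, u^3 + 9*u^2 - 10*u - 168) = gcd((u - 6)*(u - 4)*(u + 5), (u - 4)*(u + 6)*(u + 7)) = u - 4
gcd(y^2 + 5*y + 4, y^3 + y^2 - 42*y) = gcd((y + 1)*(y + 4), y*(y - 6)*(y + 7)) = 1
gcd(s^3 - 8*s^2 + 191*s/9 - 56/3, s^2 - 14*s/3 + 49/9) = s - 7/3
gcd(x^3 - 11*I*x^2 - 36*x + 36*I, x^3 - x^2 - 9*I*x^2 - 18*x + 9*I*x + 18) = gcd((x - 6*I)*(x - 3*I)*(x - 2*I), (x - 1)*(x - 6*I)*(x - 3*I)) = x^2 - 9*I*x - 18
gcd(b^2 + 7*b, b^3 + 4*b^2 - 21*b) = b^2 + 7*b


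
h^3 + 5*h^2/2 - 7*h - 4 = (h - 2)*(h + 1/2)*(h + 4)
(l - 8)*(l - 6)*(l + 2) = l^3 - 12*l^2 + 20*l + 96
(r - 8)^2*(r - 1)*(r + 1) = r^4 - 16*r^3 + 63*r^2 + 16*r - 64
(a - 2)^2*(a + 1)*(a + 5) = a^4 + 2*a^3 - 15*a^2 + 4*a + 20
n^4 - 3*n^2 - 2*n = n*(n - 2)*(n + 1)^2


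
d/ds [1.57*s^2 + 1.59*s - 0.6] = 3.14*s + 1.59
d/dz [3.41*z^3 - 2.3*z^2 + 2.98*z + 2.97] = 10.23*z^2 - 4.6*z + 2.98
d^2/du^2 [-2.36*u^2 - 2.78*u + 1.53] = -4.72000000000000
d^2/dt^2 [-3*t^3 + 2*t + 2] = -18*t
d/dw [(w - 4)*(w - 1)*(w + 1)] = 3*w^2 - 8*w - 1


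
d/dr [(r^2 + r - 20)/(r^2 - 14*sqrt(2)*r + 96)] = (-2*(r - 7*sqrt(2))*(r^2 + r - 20) + (2*r + 1)*(r^2 - 14*sqrt(2)*r + 96))/(r^2 - 14*sqrt(2)*r + 96)^2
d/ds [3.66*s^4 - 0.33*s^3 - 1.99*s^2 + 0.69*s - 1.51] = 14.64*s^3 - 0.99*s^2 - 3.98*s + 0.69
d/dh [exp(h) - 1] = exp(h)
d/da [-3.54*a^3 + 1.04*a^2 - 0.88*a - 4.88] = -10.62*a^2 + 2.08*a - 0.88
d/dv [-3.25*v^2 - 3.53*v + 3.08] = -6.5*v - 3.53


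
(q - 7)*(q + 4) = q^2 - 3*q - 28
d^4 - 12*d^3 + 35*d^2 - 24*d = d*(d - 8)*(d - 3)*(d - 1)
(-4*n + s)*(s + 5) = -4*n*s - 20*n + s^2 + 5*s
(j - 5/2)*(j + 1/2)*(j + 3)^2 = j^4 + 4*j^3 - 17*j^2/4 - 51*j/2 - 45/4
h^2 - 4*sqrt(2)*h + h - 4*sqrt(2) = (h + 1)*(h - 4*sqrt(2))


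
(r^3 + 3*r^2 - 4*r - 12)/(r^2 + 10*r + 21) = (r^2 - 4)/(r + 7)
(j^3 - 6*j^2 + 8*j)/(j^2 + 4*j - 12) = j*(j - 4)/(j + 6)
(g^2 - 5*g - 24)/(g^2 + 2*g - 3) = (g - 8)/(g - 1)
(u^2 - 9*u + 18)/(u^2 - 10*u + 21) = (u - 6)/(u - 7)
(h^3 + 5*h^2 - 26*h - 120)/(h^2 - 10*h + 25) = (h^2 + 10*h + 24)/(h - 5)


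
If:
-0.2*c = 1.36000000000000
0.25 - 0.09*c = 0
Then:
No Solution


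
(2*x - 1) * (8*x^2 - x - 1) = 16*x^3 - 10*x^2 - x + 1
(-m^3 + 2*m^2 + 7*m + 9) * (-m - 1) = m^4 - m^3 - 9*m^2 - 16*m - 9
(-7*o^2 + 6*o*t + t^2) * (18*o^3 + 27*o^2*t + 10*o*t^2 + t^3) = -126*o^5 - 81*o^4*t + 110*o^3*t^2 + 80*o^2*t^3 + 16*o*t^4 + t^5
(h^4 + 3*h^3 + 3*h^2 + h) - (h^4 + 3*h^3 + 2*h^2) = h^2 + h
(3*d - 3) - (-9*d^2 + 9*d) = 9*d^2 - 6*d - 3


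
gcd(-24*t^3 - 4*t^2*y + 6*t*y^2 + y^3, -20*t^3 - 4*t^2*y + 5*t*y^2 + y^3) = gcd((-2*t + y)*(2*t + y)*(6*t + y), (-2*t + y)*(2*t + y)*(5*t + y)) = -4*t^2 + y^2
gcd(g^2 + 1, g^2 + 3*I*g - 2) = g + I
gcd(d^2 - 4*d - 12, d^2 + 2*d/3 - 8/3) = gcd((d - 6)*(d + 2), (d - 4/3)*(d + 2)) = d + 2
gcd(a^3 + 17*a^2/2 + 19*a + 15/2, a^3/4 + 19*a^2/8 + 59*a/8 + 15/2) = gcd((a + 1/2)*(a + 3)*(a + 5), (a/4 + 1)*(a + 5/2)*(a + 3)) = a + 3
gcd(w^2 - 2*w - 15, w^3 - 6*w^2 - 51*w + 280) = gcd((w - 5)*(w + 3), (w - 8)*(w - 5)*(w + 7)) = w - 5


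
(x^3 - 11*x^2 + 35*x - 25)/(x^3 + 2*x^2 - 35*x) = (x^2 - 6*x + 5)/(x*(x + 7))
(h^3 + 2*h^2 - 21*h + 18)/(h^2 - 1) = (h^2 + 3*h - 18)/(h + 1)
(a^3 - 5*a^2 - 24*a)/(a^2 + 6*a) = (a^2 - 5*a - 24)/(a + 6)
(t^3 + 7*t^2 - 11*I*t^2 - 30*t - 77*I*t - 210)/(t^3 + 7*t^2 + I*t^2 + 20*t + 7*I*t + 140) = (t^2 - 11*I*t - 30)/(t^2 + I*t + 20)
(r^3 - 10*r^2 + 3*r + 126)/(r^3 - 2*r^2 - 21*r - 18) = (r - 7)/(r + 1)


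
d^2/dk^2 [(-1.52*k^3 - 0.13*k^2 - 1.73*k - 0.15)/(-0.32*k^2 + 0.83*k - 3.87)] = (-4.44089209850063e-16*k^5 + 8.88178419700125e-16*k^4 - 1.24712*k^3 - 30.168144*k^2 + 123.495696*k + 14.84301)/(0.032768*k^6 - 0.254976*k^5 + 1.850208*k^4 - 6.739019*k^3 + 22.375953*k^2 - 37.292481*k + 57.960603)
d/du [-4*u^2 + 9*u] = 9 - 8*u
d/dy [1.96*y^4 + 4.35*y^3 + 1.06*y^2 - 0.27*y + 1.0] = 7.84*y^3 + 13.05*y^2 + 2.12*y - 0.27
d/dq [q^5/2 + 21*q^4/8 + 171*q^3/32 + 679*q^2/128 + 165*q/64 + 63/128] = 5*q^4/2 + 21*q^3/2 + 513*q^2/32 + 679*q/64 + 165/64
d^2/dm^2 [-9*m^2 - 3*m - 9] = -18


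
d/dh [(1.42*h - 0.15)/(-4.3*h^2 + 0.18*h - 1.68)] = (6.106*h^2 - 1.29*h - 2.3586)/(18.49*h^4 - 1.548*h^3 + 14.4804*h^2 - 0.6048*h + 2.8224)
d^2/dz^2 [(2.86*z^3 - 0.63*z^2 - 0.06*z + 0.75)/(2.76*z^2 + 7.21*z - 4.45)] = (-2.8421709430404e-14*z^5 + 391.761476*z^3 - 562.71678*z^2 + 424.93758*z + 67.59786)/(21.024576*z^6 + 164.768688*z^5 + 328.733388*z^4 - 156.513959*z^3 - 530.023035*z^2 + 428.328075*z - 88.121125)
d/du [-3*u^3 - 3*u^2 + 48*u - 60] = -9*u^2 - 6*u + 48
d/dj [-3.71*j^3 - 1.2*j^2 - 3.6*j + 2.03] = -11.13*j^2 - 2.4*j - 3.6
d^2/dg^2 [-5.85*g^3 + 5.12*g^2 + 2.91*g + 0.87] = 10.24 - 35.1*g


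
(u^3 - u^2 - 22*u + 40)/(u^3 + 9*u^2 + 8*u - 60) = (u - 4)/(u + 6)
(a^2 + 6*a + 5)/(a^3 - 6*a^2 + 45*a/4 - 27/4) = 4*(a^2 + 6*a + 5)/(4*a^3 - 24*a^2 + 45*a - 27)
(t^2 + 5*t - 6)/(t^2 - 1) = (t + 6)/(t + 1)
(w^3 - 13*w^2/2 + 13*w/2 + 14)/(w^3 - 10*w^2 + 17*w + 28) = (w - 7/2)/(w - 7)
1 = 1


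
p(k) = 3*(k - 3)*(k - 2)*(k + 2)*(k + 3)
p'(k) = 3*(k - 3)*(k - 2)*(k + 2) + 3*(k - 3)*(k - 2)*(k + 3) + 3*(k - 3)*(k + 2)*(k + 3) + 3*(k - 2)*(k + 2)*(k + 3) = 12*k^3 - 78*k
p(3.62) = 112.10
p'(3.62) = 286.90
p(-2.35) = -15.88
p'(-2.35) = 27.57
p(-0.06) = 107.86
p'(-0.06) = 4.68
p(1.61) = 27.07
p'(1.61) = -75.50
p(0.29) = 104.74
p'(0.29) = -22.33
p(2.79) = -13.80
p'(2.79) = 42.99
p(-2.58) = -18.68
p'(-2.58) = -4.84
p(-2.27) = -13.31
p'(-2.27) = 36.70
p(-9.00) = 16632.00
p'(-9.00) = -8046.00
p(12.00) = 56700.00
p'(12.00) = 19800.00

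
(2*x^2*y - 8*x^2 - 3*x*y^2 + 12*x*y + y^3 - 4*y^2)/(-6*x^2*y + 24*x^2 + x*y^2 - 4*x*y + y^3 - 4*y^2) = (-x + y)/(3*x + y)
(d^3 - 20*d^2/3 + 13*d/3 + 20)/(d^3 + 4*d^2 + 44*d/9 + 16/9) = 3*(d^2 - 8*d + 15)/(3*d^2 + 8*d + 4)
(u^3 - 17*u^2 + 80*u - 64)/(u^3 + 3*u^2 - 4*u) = (u^2 - 16*u + 64)/(u*(u + 4))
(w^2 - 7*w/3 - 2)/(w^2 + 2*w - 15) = (w + 2/3)/(w + 5)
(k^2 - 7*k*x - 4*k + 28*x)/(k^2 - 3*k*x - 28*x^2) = (k - 4)/(k + 4*x)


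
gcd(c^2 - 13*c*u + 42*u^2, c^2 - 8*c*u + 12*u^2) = -c + 6*u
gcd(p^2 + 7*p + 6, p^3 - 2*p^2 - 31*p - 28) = p + 1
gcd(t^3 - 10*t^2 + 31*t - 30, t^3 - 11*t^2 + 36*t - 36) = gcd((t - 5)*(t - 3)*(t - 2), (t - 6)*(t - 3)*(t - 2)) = t^2 - 5*t + 6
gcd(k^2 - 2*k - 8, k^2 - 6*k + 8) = k - 4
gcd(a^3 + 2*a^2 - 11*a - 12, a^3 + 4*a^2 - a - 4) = a^2 + 5*a + 4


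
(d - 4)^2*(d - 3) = d^3 - 11*d^2 + 40*d - 48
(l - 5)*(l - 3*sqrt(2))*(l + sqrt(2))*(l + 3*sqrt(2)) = l^4 - 5*l^3 + sqrt(2)*l^3 - 18*l^2 - 5*sqrt(2)*l^2 - 18*sqrt(2)*l + 90*l + 90*sqrt(2)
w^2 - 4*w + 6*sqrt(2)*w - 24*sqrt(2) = (w - 4)*(w + 6*sqrt(2))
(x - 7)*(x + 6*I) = x^2 - 7*x + 6*I*x - 42*I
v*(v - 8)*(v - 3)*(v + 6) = v^4 - 5*v^3 - 42*v^2 + 144*v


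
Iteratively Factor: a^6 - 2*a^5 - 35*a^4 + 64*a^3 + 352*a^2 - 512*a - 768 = (a + 4)*(a^5 - 6*a^4 - 11*a^3 + 108*a^2 - 80*a - 192) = (a - 3)*(a + 4)*(a^4 - 3*a^3 - 20*a^2 + 48*a + 64) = (a - 3)*(a + 1)*(a + 4)*(a^3 - 4*a^2 - 16*a + 64) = (a - 4)*(a - 3)*(a + 1)*(a + 4)*(a^2 - 16) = (a - 4)^2*(a - 3)*(a + 1)*(a + 4)*(a + 4)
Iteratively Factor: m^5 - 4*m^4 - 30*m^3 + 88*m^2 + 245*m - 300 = (m - 5)*(m^4 + m^3 - 25*m^2 - 37*m + 60) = (m - 5)*(m + 4)*(m^3 - 3*m^2 - 13*m + 15) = (m - 5)*(m - 1)*(m + 4)*(m^2 - 2*m - 15) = (m - 5)*(m - 1)*(m + 3)*(m + 4)*(m - 5)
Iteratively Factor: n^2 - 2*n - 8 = (n - 4)*(n + 2)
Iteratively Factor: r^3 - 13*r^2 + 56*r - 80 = (r - 4)*(r^2 - 9*r + 20) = (r - 4)^2*(r - 5)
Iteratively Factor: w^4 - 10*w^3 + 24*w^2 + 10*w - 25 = (w - 5)*(w^3 - 5*w^2 - w + 5) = (w - 5)*(w + 1)*(w^2 - 6*w + 5) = (w - 5)*(w - 1)*(w + 1)*(w - 5)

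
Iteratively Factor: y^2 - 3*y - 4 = (y - 4)*(y + 1)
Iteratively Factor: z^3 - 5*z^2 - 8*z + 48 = (z + 3)*(z^2 - 8*z + 16) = (z - 4)*(z + 3)*(z - 4)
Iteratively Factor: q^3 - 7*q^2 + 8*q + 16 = (q - 4)*(q^2 - 3*q - 4) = (q - 4)*(q + 1)*(q - 4)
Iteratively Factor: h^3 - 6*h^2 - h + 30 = (h - 5)*(h^2 - h - 6) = (h - 5)*(h - 3)*(h + 2)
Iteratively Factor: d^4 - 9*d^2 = (d + 3)*(d^3 - 3*d^2) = d*(d + 3)*(d^2 - 3*d) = d^2*(d + 3)*(d - 3)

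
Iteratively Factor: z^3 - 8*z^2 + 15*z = (z - 3)*(z^2 - 5*z) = z*(z - 3)*(z - 5)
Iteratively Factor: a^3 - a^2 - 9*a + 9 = (a + 3)*(a^2 - 4*a + 3) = (a - 1)*(a + 3)*(a - 3)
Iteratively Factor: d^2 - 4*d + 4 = (d - 2)*(d - 2)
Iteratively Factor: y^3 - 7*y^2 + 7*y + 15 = (y - 5)*(y^2 - 2*y - 3) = (y - 5)*(y - 3)*(y + 1)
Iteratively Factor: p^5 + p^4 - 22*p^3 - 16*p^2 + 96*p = (p + 4)*(p^4 - 3*p^3 - 10*p^2 + 24*p) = (p + 3)*(p + 4)*(p^3 - 6*p^2 + 8*p) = p*(p + 3)*(p + 4)*(p^2 - 6*p + 8) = p*(p - 2)*(p + 3)*(p + 4)*(p - 4)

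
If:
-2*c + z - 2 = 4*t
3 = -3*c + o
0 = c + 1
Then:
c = -1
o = 0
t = z/4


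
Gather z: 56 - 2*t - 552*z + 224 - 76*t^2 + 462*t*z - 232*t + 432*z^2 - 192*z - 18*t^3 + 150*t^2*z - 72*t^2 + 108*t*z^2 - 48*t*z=-18*t^3 - 148*t^2 - 234*t + z^2*(108*t + 432) + z*(150*t^2 + 414*t - 744) + 280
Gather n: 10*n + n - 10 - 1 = 11*n - 11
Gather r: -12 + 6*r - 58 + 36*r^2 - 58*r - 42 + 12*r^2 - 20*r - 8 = 48*r^2 - 72*r - 120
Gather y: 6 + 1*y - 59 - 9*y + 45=-8*y - 8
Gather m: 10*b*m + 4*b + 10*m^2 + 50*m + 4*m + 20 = 4*b + 10*m^2 + m*(10*b + 54) + 20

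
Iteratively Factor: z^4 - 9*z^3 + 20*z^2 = (z)*(z^3 - 9*z^2 + 20*z) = z*(z - 4)*(z^2 - 5*z) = z^2*(z - 4)*(z - 5)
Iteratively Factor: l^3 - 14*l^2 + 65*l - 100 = (l - 5)*(l^2 - 9*l + 20) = (l - 5)^2*(l - 4)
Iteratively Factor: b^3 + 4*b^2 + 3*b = (b + 1)*(b^2 + 3*b) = b*(b + 1)*(b + 3)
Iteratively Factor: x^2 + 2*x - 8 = (x + 4)*(x - 2)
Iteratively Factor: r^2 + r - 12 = (r - 3)*(r + 4)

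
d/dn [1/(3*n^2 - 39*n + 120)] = (13 - 2*n)/(3*(n^2 - 13*n + 40)^2)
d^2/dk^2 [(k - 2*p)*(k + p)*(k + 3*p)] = 6*k + 4*p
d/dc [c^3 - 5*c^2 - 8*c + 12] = 3*c^2 - 10*c - 8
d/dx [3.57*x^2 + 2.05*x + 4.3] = 7.14*x + 2.05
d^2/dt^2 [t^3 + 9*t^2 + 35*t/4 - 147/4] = 6*t + 18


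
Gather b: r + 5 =r + 5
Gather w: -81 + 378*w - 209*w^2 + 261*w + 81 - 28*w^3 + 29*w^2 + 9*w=-28*w^3 - 180*w^2 + 648*w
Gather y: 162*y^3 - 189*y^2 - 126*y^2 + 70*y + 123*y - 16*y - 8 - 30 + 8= 162*y^3 - 315*y^2 + 177*y - 30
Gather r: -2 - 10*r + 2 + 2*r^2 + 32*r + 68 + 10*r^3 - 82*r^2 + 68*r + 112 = 10*r^3 - 80*r^2 + 90*r + 180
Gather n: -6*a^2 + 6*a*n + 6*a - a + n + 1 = -6*a^2 + 5*a + n*(6*a + 1) + 1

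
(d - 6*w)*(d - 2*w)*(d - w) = d^3 - 9*d^2*w + 20*d*w^2 - 12*w^3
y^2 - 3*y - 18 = (y - 6)*(y + 3)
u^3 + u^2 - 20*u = u*(u - 4)*(u + 5)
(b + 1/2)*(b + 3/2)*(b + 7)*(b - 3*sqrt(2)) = b^4 - 3*sqrt(2)*b^3 + 9*b^3 - 27*sqrt(2)*b^2 + 59*b^2/4 - 177*sqrt(2)*b/4 + 21*b/4 - 63*sqrt(2)/4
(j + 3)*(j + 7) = j^2 + 10*j + 21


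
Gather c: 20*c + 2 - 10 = 20*c - 8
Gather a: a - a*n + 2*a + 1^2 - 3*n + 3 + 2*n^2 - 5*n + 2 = a*(3 - n) + 2*n^2 - 8*n + 6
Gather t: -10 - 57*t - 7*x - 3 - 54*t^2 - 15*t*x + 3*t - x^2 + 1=-54*t^2 + t*(-15*x - 54) - x^2 - 7*x - 12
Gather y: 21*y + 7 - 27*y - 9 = -6*y - 2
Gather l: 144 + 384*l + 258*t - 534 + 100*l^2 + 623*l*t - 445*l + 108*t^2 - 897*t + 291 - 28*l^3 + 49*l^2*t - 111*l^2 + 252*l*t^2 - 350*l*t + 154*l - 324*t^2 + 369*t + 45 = -28*l^3 + l^2*(49*t - 11) + l*(252*t^2 + 273*t + 93) - 216*t^2 - 270*t - 54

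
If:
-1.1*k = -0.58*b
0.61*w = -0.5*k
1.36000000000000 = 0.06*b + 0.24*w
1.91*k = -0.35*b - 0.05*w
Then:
No Solution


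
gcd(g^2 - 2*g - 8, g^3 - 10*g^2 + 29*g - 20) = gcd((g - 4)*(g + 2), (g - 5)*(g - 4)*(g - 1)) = g - 4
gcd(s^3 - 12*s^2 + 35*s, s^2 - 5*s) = s^2 - 5*s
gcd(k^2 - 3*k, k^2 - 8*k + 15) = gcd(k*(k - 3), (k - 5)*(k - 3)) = k - 3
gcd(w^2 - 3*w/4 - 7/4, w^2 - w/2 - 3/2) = w + 1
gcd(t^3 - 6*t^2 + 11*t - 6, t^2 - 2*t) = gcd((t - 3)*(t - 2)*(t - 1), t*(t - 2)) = t - 2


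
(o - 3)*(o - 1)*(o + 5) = o^3 + o^2 - 17*o + 15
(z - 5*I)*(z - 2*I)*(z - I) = z^3 - 8*I*z^2 - 17*z + 10*I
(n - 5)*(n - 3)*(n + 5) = n^3 - 3*n^2 - 25*n + 75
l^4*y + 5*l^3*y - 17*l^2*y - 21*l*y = l*(l - 3)*(l + 7)*(l*y + y)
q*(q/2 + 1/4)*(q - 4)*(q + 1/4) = q^4/2 - 13*q^3/8 - 23*q^2/16 - q/4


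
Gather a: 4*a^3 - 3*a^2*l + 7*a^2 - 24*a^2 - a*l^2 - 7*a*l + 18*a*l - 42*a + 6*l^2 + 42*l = 4*a^3 + a^2*(-3*l - 17) + a*(-l^2 + 11*l - 42) + 6*l^2 + 42*l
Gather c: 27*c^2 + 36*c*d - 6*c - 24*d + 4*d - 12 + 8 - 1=27*c^2 + c*(36*d - 6) - 20*d - 5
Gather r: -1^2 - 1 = -2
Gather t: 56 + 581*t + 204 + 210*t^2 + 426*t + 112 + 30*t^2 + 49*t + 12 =240*t^2 + 1056*t + 384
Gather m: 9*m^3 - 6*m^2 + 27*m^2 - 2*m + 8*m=9*m^3 + 21*m^2 + 6*m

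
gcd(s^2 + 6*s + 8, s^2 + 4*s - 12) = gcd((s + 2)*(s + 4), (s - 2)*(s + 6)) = 1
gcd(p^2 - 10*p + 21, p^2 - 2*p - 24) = 1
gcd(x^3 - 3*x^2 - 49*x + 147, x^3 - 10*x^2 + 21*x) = x^2 - 10*x + 21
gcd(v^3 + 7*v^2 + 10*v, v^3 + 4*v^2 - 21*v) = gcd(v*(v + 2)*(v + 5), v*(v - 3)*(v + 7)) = v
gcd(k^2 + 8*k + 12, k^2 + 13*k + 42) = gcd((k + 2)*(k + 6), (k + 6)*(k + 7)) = k + 6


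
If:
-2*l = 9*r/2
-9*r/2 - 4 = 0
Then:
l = 2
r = -8/9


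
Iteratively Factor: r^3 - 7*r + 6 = (r + 3)*(r^2 - 3*r + 2) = (r - 2)*(r + 3)*(r - 1)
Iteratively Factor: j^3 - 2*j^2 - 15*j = (j - 5)*(j^2 + 3*j) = (j - 5)*(j + 3)*(j)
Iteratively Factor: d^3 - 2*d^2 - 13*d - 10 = (d + 1)*(d^2 - 3*d - 10) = (d - 5)*(d + 1)*(d + 2)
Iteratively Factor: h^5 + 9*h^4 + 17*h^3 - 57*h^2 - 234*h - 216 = (h + 3)*(h^4 + 6*h^3 - h^2 - 54*h - 72) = (h + 3)^2*(h^3 + 3*h^2 - 10*h - 24) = (h + 2)*(h + 3)^2*(h^2 + h - 12) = (h - 3)*(h + 2)*(h + 3)^2*(h + 4)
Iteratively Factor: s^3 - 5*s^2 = (s)*(s^2 - 5*s) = s^2*(s - 5)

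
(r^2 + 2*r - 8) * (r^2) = r^4 + 2*r^3 - 8*r^2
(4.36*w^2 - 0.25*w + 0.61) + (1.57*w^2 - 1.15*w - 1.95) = 5.93*w^2 - 1.4*w - 1.34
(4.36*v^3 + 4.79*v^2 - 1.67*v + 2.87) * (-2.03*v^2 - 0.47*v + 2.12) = -8.8508*v^5 - 11.7729*v^4 + 10.382*v^3 + 5.1136*v^2 - 4.8893*v + 6.0844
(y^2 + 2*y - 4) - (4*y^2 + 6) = -3*y^2 + 2*y - 10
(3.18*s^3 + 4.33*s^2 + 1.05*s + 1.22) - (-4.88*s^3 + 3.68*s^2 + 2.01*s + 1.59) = 8.06*s^3 + 0.65*s^2 - 0.96*s - 0.37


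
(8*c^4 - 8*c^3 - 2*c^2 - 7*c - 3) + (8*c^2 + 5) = 8*c^4 - 8*c^3 + 6*c^2 - 7*c + 2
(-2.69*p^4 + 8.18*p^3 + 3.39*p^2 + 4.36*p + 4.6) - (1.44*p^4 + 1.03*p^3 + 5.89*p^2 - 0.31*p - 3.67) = -4.13*p^4 + 7.15*p^3 - 2.5*p^2 + 4.67*p + 8.27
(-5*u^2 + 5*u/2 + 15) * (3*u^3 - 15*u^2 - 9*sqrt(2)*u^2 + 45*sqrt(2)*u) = -15*u^5 + 45*sqrt(2)*u^4 + 165*u^4/2 - 495*sqrt(2)*u^3/2 + 15*u^3/2 - 225*u^2 - 45*sqrt(2)*u^2/2 + 675*sqrt(2)*u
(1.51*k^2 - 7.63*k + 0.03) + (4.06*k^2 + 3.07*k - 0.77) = 5.57*k^2 - 4.56*k - 0.74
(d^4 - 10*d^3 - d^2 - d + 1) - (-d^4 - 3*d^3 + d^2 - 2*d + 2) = 2*d^4 - 7*d^3 - 2*d^2 + d - 1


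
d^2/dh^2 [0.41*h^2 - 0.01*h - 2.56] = 0.820000000000000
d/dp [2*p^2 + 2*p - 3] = 4*p + 2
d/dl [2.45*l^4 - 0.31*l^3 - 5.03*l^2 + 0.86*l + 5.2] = 9.8*l^3 - 0.93*l^2 - 10.06*l + 0.86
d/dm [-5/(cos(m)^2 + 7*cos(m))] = -5*(2*cos(m) + 7)*sin(m)/((cos(m) + 7)^2*cos(m)^2)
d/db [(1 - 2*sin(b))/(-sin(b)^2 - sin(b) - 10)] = (2*sin(b) + cos(2*b) + 20)*cos(b)/(sin(b)^2 + sin(b) + 10)^2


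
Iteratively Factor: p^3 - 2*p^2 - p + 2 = (p + 1)*(p^2 - 3*p + 2) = (p - 1)*(p + 1)*(p - 2)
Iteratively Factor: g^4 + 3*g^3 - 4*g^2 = (g - 1)*(g^3 + 4*g^2) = (g - 1)*(g + 4)*(g^2) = g*(g - 1)*(g + 4)*(g)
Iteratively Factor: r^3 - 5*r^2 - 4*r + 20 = (r - 2)*(r^2 - 3*r - 10) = (r - 5)*(r - 2)*(r + 2)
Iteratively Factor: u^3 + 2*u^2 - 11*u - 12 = (u + 1)*(u^2 + u - 12) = (u + 1)*(u + 4)*(u - 3)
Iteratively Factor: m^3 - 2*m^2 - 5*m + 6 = (m - 1)*(m^2 - m - 6) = (m - 1)*(m + 2)*(m - 3)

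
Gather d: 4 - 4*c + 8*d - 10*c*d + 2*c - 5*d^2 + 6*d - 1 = -2*c - 5*d^2 + d*(14 - 10*c) + 3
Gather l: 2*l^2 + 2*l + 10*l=2*l^2 + 12*l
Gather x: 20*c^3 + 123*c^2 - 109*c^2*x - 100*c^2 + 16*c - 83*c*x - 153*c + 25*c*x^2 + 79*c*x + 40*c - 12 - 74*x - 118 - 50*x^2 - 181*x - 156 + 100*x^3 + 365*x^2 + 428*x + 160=20*c^3 + 23*c^2 - 97*c + 100*x^3 + x^2*(25*c + 315) + x*(-109*c^2 - 4*c + 173) - 126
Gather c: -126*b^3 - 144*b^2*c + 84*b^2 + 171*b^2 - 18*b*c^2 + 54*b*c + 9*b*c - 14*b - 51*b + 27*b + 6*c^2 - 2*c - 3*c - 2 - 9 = -126*b^3 + 255*b^2 - 38*b + c^2*(6 - 18*b) + c*(-144*b^2 + 63*b - 5) - 11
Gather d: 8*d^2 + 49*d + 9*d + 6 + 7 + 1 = 8*d^2 + 58*d + 14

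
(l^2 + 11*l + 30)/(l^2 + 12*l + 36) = (l + 5)/(l + 6)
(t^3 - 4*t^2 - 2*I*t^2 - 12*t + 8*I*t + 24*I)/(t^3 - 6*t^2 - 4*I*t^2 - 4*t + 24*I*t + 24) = (t + 2)/(t - 2*I)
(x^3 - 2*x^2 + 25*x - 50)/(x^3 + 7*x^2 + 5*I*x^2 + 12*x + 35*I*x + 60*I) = (x^2 - x*(2 + 5*I) + 10*I)/(x^2 + 7*x + 12)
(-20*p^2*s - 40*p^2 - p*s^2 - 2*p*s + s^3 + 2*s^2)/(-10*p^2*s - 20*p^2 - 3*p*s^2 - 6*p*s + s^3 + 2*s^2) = (4*p + s)/(2*p + s)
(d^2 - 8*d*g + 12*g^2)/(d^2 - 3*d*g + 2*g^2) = (d - 6*g)/(d - g)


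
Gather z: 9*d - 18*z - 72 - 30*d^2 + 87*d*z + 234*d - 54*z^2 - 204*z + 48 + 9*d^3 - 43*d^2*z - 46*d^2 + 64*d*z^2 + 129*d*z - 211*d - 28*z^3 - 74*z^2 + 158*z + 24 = 9*d^3 - 76*d^2 + 32*d - 28*z^3 + z^2*(64*d - 128) + z*(-43*d^2 + 216*d - 64)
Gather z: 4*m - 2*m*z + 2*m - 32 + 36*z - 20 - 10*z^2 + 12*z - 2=6*m - 10*z^2 + z*(48 - 2*m) - 54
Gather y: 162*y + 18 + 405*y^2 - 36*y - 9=405*y^2 + 126*y + 9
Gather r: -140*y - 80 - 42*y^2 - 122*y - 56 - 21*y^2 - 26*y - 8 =-63*y^2 - 288*y - 144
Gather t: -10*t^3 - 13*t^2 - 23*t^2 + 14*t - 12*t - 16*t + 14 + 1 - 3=-10*t^3 - 36*t^2 - 14*t + 12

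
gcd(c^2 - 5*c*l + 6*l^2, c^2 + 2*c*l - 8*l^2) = c - 2*l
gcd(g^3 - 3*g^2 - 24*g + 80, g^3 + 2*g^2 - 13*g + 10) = g + 5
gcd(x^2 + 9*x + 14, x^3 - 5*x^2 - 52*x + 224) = x + 7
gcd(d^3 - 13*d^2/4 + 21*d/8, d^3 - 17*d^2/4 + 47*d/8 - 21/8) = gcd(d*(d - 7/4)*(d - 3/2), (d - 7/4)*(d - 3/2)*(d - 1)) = d^2 - 13*d/4 + 21/8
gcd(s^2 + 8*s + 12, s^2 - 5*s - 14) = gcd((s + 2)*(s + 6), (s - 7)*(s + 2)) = s + 2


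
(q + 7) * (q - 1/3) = q^2 + 20*q/3 - 7/3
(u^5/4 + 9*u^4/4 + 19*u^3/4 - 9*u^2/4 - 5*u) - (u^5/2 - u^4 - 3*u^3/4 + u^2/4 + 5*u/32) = -u^5/4 + 13*u^4/4 + 11*u^3/2 - 5*u^2/2 - 165*u/32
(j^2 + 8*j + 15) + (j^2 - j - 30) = 2*j^2 + 7*j - 15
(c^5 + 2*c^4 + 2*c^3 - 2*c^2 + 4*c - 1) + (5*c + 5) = c^5 + 2*c^4 + 2*c^3 - 2*c^2 + 9*c + 4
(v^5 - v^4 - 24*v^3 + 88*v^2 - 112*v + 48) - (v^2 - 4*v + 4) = v^5 - v^4 - 24*v^3 + 87*v^2 - 108*v + 44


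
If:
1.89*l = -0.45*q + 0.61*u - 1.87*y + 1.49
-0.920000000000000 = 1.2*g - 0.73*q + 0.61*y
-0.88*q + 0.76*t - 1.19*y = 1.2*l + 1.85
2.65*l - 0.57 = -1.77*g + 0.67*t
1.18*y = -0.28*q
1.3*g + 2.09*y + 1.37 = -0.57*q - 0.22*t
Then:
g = -1.96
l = 3.02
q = -1.64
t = 5.91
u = 6.90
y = 0.39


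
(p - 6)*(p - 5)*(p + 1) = p^3 - 10*p^2 + 19*p + 30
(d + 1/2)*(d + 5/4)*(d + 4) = d^3 + 23*d^2/4 + 61*d/8 + 5/2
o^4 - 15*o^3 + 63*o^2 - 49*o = o*(o - 7)^2*(o - 1)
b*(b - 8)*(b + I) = b^3 - 8*b^2 + I*b^2 - 8*I*b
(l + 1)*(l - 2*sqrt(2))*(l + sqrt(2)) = l^3 - sqrt(2)*l^2 + l^2 - 4*l - sqrt(2)*l - 4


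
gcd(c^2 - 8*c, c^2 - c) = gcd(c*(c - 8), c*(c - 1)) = c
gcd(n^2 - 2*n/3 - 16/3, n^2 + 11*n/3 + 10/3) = n + 2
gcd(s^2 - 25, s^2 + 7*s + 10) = s + 5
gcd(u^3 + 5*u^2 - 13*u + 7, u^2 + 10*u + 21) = u + 7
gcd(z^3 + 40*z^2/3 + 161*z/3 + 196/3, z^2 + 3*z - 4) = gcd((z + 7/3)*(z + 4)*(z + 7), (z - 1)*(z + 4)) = z + 4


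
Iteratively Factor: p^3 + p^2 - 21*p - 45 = (p + 3)*(p^2 - 2*p - 15) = (p + 3)^2*(p - 5)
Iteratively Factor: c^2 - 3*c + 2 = (c - 2)*(c - 1)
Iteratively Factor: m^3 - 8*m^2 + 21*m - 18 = (m - 3)*(m^2 - 5*m + 6) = (m - 3)^2*(m - 2)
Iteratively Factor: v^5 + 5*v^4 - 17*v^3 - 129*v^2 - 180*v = (v + 3)*(v^4 + 2*v^3 - 23*v^2 - 60*v) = v*(v + 3)*(v^3 + 2*v^2 - 23*v - 60) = v*(v - 5)*(v + 3)*(v^2 + 7*v + 12) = v*(v - 5)*(v + 3)^2*(v + 4)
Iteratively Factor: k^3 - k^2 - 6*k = (k + 2)*(k^2 - 3*k) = (k - 3)*(k + 2)*(k)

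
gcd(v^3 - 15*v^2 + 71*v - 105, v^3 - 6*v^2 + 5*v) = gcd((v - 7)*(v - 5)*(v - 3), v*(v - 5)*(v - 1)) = v - 5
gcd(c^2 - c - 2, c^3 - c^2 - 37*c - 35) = c + 1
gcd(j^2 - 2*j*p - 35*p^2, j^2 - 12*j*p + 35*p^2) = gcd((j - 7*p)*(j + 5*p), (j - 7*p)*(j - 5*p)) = -j + 7*p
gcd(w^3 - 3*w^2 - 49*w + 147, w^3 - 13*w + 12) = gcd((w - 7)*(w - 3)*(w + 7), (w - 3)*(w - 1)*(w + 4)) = w - 3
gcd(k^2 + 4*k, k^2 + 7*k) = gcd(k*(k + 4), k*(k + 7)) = k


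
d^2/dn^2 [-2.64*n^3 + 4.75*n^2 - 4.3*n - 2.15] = 9.5 - 15.84*n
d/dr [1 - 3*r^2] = -6*r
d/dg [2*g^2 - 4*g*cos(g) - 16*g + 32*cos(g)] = 4*g*sin(g) + 4*g - 32*sin(g) - 4*cos(g) - 16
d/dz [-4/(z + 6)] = 4/(z + 6)^2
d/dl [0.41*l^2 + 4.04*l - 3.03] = 0.82*l + 4.04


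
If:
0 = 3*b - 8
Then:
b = 8/3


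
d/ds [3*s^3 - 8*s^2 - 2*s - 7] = 9*s^2 - 16*s - 2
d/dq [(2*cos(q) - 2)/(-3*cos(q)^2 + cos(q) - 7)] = 6*(sin(q)^2 + 2*cos(q) + 1)*sin(q)/(3*sin(q)^2 + cos(q) - 10)^2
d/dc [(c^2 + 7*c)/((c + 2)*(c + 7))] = 2/(c^2 + 4*c + 4)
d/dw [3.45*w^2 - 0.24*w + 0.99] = 6.9*w - 0.24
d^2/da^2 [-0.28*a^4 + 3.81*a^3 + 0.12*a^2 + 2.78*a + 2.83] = -3.36*a^2 + 22.86*a + 0.24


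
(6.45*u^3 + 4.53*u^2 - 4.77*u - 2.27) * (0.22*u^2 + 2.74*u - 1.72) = 1.419*u^5 + 18.6696*u^4 + 0.268800000000003*u^3 - 21.3608*u^2 + 1.9846*u + 3.9044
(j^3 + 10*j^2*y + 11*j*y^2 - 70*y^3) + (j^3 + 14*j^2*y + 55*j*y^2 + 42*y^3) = 2*j^3 + 24*j^2*y + 66*j*y^2 - 28*y^3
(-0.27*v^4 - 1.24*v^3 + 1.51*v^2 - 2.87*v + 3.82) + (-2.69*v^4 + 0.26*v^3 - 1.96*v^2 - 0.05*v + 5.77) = -2.96*v^4 - 0.98*v^3 - 0.45*v^2 - 2.92*v + 9.59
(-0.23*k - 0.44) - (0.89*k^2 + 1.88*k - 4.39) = -0.89*k^2 - 2.11*k + 3.95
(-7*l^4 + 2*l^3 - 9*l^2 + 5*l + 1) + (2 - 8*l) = -7*l^4 + 2*l^3 - 9*l^2 - 3*l + 3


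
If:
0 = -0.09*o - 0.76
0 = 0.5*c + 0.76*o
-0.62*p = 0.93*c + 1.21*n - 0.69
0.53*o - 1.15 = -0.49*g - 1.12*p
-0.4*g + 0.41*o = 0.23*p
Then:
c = 12.84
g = -15.42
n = -15.33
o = -8.44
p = 11.77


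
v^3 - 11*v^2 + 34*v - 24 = (v - 6)*(v - 4)*(v - 1)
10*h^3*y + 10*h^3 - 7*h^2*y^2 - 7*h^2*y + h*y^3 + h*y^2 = (-5*h + y)*(-2*h + y)*(h*y + h)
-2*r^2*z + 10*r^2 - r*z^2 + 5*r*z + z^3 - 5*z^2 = (-2*r + z)*(r + z)*(z - 5)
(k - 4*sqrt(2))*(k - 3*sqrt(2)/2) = k^2 - 11*sqrt(2)*k/2 + 12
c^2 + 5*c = c*(c + 5)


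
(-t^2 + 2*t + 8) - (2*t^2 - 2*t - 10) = -3*t^2 + 4*t + 18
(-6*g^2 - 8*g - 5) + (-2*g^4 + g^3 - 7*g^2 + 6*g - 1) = -2*g^4 + g^3 - 13*g^2 - 2*g - 6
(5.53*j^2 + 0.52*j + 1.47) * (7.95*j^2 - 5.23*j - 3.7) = 43.9635*j^4 - 24.7879*j^3 - 11.4941*j^2 - 9.6121*j - 5.439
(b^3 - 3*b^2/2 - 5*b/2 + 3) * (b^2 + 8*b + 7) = b^5 + 13*b^4/2 - 15*b^3/2 - 55*b^2/2 + 13*b/2 + 21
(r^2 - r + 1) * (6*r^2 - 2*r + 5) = 6*r^4 - 8*r^3 + 13*r^2 - 7*r + 5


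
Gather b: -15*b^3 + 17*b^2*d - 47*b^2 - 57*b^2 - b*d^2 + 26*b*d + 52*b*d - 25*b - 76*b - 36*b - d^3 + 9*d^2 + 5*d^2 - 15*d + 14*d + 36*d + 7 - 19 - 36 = -15*b^3 + b^2*(17*d - 104) + b*(-d^2 + 78*d - 137) - d^3 + 14*d^2 + 35*d - 48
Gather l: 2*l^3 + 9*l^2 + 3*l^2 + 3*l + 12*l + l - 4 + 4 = 2*l^3 + 12*l^2 + 16*l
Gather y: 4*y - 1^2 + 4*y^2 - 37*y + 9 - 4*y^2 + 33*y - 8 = 0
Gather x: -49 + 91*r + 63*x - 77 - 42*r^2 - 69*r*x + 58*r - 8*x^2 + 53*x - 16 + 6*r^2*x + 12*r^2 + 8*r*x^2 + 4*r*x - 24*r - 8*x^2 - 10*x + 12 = -30*r^2 + 125*r + x^2*(8*r - 16) + x*(6*r^2 - 65*r + 106) - 130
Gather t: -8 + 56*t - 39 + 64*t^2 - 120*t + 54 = 64*t^2 - 64*t + 7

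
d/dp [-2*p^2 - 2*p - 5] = -4*p - 2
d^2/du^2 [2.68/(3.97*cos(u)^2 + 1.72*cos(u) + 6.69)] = (-168.956848*(1 - cos(u)^2)^2 - 54.900336*cos(u)^3 + 192.30876*cos(u)^2 + 140.638896*cos(u) + 42.456024)/(3.97*cos(u)^2 + 1.72*cos(u) + 6.69)^3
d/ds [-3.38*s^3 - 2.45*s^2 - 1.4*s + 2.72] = -10.14*s^2 - 4.9*s - 1.4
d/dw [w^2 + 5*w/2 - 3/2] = 2*w + 5/2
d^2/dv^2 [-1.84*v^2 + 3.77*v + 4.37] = -3.68000000000000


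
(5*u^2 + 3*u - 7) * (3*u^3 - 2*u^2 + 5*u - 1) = 15*u^5 - u^4 - 2*u^3 + 24*u^2 - 38*u + 7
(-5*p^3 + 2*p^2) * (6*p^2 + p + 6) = -30*p^5 + 7*p^4 - 28*p^3 + 12*p^2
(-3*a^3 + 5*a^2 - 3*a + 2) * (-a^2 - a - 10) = 3*a^5 - 2*a^4 + 28*a^3 - 49*a^2 + 28*a - 20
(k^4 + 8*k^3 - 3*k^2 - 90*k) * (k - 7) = k^5 + k^4 - 59*k^3 - 69*k^2 + 630*k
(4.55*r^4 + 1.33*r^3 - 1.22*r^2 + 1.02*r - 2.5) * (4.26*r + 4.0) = 19.383*r^5 + 23.8658*r^4 + 0.122800000000001*r^3 - 0.5348*r^2 - 6.57*r - 10.0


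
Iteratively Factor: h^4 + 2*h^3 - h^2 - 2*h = (h + 1)*(h^3 + h^2 - 2*h) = (h + 1)*(h + 2)*(h^2 - h) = h*(h + 1)*(h + 2)*(h - 1)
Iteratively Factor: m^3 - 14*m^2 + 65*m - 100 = (m - 5)*(m^2 - 9*m + 20) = (m - 5)*(m - 4)*(m - 5)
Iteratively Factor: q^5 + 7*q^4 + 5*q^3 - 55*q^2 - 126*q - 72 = (q - 3)*(q^4 + 10*q^3 + 35*q^2 + 50*q + 24) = (q - 3)*(q + 2)*(q^3 + 8*q^2 + 19*q + 12) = (q - 3)*(q + 1)*(q + 2)*(q^2 + 7*q + 12) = (q - 3)*(q + 1)*(q + 2)*(q + 3)*(q + 4)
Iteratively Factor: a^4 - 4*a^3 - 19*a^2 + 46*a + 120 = (a + 3)*(a^3 - 7*a^2 + 2*a + 40) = (a - 5)*(a + 3)*(a^2 - 2*a - 8) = (a - 5)*(a + 2)*(a + 3)*(a - 4)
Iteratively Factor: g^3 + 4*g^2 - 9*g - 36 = (g + 3)*(g^2 + g - 12) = (g + 3)*(g + 4)*(g - 3)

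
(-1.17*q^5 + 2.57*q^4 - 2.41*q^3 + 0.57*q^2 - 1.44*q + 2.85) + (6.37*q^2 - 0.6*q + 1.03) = -1.17*q^5 + 2.57*q^4 - 2.41*q^3 + 6.94*q^2 - 2.04*q + 3.88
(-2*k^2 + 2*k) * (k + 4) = -2*k^3 - 6*k^2 + 8*k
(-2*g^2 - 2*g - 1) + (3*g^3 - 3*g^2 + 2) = 3*g^3 - 5*g^2 - 2*g + 1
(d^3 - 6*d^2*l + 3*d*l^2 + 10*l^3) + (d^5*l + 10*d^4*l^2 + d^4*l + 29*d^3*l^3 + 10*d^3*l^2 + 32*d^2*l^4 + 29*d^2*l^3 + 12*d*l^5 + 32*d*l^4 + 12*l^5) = d^5*l + 10*d^4*l^2 + d^4*l + 29*d^3*l^3 + 10*d^3*l^2 + d^3 + 32*d^2*l^4 + 29*d^2*l^3 - 6*d^2*l + 12*d*l^5 + 32*d*l^4 + 3*d*l^2 + 12*l^5 + 10*l^3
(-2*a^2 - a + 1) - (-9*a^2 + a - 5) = 7*a^2 - 2*a + 6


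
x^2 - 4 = (x - 2)*(x + 2)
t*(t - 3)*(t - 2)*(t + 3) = t^4 - 2*t^3 - 9*t^2 + 18*t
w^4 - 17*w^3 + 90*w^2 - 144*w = w*(w - 8)*(w - 6)*(w - 3)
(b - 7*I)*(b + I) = b^2 - 6*I*b + 7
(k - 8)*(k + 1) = k^2 - 7*k - 8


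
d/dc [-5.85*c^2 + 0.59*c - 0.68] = 0.59 - 11.7*c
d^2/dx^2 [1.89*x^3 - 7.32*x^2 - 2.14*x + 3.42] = 11.34*x - 14.64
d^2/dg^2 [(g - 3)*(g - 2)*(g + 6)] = 6*g + 2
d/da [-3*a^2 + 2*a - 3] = 2 - 6*a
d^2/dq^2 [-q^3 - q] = -6*q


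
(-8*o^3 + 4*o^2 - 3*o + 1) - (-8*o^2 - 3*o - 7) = -8*o^3 + 12*o^2 + 8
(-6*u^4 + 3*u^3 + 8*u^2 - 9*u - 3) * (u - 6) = -6*u^5 + 39*u^4 - 10*u^3 - 57*u^2 + 51*u + 18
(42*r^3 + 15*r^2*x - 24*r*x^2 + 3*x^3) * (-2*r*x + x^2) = -84*r^4*x + 12*r^3*x^2 + 63*r^2*x^3 - 30*r*x^4 + 3*x^5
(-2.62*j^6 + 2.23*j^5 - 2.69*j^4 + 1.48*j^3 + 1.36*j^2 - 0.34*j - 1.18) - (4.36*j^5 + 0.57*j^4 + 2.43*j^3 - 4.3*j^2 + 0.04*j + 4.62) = -2.62*j^6 - 2.13*j^5 - 3.26*j^4 - 0.95*j^3 + 5.66*j^2 - 0.38*j - 5.8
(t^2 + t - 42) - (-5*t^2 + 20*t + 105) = 6*t^2 - 19*t - 147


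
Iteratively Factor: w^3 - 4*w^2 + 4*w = (w)*(w^2 - 4*w + 4) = w*(w - 2)*(w - 2)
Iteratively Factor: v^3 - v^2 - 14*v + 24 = (v + 4)*(v^2 - 5*v + 6) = (v - 2)*(v + 4)*(v - 3)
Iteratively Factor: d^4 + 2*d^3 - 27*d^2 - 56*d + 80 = (d - 1)*(d^3 + 3*d^2 - 24*d - 80) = (d - 5)*(d - 1)*(d^2 + 8*d + 16) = (d - 5)*(d - 1)*(d + 4)*(d + 4)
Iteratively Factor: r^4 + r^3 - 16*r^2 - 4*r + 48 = (r - 2)*(r^3 + 3*r^2 - 10*r - 24) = (r - 2)*(r + 4)*(r^2 - r - 6) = (r - 2)*(r + 2)*(r + 4)*(r - 3)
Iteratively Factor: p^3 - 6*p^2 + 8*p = (p - 2)*(p^2 - 4*p) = (p - 4)*(p - 2)*(p)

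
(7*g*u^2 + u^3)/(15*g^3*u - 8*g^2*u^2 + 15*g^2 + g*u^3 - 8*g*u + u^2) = u^2*(7*g + u)/(15*g^3*u - 8*g^2*u^2 + 15*g^2 + g*u^3 - 8*g*u + u^2)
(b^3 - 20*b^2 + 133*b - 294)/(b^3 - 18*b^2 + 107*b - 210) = (b - 7)/(b - 5)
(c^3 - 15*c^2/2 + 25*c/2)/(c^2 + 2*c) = (2*c^2 - 15*c + 25)/(2*(c + 2))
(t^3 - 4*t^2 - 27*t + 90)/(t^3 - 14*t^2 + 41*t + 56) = (t^3 - 4*t^2 - 27*t + 90)/(t^3 - 14*t^2 + 41*t + 56)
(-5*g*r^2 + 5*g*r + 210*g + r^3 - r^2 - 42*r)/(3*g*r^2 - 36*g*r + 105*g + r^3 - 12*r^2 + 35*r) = (-5*g*r - 30*g + r^2 + 6*r)/(3*g*r - 15*g + r^2 - 5*r)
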